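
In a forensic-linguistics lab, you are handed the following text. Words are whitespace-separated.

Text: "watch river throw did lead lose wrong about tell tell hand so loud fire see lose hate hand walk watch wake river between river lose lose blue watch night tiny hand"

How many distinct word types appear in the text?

21

Distinct types: {about, between, blue, did, fire, hand, hate, lead, lose, loud, night, river, see, so, tell, throw, tiny, wake, walk, watch, wrong}
V = 21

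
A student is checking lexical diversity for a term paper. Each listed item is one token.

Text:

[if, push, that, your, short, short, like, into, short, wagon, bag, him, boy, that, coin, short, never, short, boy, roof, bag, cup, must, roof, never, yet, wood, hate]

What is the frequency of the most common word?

Frequencies: short:5, that:2, bag:2, boy:2, never:2, roof:2, if:1, push:1, your:1, like:1, into:1, wagon:1, him:1, coin:1, cup:1, must:1, yet:1, wood:1, hate:1
Most common: 'short' with frequency 5.

5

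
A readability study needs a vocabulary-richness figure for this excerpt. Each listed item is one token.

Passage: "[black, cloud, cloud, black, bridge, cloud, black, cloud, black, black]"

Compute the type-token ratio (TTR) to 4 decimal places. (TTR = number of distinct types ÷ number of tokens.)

N = 10 tokens, V = 3 types.
TTR = V / N = 3 / 10 = 0.3000

0.3000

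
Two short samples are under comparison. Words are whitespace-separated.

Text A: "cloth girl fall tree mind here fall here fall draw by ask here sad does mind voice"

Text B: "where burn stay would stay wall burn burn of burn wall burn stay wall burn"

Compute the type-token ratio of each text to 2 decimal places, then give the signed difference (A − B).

TTR(A) = 12/17 = 0.71
TTR(B) = 6/15 = 0.40
Difference = 0.71 − 0.40 = 0.31

0.31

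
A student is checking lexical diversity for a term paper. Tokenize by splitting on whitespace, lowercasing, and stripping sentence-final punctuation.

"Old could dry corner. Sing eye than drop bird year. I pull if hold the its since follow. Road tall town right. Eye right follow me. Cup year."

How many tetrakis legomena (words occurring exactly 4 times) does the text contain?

0

Frequencies: eye:2, year:2, follow:2, right:2, old:1, could:1, dry:1, corner:1, sing:1, than:1, drop:1, bird:1, i:1, pull:1, if:1, hold:1, the:1, its:1, since:1, road:1, … (4 more, each freq 1)
Words with frequency 4: (none)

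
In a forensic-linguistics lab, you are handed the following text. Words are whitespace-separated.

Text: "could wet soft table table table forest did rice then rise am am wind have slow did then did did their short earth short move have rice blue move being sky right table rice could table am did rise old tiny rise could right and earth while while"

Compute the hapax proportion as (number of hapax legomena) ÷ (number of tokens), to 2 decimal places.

0.25

Frequencies: table:5, did:5, could:3, rice:3, rise:3, am:3, then:2, have:2, short:2, earth:2, move:2, right:2, while:2, wet:1, soft:1, forest:1, wind:1, slow:1, their:1, blue:1, … (5 more, each freq 1)
Hapax count = 12; token count = 48.
Ratio = 12 / 48 = 0.25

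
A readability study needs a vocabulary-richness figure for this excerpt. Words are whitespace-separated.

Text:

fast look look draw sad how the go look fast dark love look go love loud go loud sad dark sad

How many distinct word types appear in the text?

10

Distinct types: {dark, draw, fast, go, how, look, loud, love, sad, the}
V = 10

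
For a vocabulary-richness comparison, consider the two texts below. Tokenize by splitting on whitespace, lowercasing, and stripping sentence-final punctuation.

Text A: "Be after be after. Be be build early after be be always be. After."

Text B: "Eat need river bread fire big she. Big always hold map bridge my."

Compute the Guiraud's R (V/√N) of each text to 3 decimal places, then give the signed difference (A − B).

A: V=5, N=14, R=1.336
B: V=12, N=13, R=3.328
Difference = 1.336 − 3.328 = -1.992

-1.992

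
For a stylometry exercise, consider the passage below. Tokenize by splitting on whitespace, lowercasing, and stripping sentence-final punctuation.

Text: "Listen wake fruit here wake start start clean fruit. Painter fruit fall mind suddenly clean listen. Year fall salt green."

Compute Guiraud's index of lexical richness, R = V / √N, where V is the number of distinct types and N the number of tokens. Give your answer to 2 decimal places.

2.91

N = 20, V = 13.
√N = 4.472136
R = 13 / 4.472136 = 2.91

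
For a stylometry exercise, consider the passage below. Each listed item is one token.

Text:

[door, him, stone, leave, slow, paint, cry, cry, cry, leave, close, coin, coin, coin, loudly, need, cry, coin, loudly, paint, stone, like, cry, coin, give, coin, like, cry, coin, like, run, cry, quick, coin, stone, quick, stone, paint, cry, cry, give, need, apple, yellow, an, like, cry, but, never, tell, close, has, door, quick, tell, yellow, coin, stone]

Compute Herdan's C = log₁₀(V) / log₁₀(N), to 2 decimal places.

N = 58, V = 22.
log₁₀(V) = 1.342423, log₁₀(N) = 1.763428
C = 1.342423 / 1.763428 = 0.76

0.76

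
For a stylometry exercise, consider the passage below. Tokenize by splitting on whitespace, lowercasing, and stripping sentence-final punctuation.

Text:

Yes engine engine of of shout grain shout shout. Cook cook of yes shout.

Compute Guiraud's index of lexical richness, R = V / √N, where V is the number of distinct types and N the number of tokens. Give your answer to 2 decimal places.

N = 14, V = 6.
√N = 3.741657
R = 6 / 3.741657 = 1.60

1.60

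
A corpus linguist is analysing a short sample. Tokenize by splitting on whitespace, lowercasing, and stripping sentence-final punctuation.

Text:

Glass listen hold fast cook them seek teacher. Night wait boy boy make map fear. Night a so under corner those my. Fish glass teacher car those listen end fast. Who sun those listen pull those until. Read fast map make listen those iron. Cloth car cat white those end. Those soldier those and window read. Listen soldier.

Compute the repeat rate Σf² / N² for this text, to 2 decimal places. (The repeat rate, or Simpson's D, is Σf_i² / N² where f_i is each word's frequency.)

Frequencies: those:8, listen:5, fast:3, glass:2, teacher:2, night:2, boy:2, make:2, map:2, car:2, end:2, read:2, soldier:2, hold:1, cook:1, them:1, seek:1, wait:1, fear:1, a:1, … (15 more, each freq 1)
Σf² = 160; N² = 3364
Repeat rate = 160 / 3364 = 0.05

0.05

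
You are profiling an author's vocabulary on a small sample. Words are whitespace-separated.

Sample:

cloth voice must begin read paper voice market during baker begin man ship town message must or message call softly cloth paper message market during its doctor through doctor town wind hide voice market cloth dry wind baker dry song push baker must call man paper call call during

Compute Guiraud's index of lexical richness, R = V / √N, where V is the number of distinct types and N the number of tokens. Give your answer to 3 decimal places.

N = 49, V = 24.
√N = 7.000000
R = 24 / 7.000000 = 3.429

3.429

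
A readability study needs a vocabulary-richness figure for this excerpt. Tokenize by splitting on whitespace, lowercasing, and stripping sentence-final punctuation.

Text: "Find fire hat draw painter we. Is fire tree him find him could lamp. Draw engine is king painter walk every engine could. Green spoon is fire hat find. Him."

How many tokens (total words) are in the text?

30

Tokens: find, fire, hat, draw, painter, we, is, fire, tree, him, find, him, could, lamp, draw, engine, is, king, painter, walk, every, engine, could, green, spoon, is, fire, hat, find, him
N = 30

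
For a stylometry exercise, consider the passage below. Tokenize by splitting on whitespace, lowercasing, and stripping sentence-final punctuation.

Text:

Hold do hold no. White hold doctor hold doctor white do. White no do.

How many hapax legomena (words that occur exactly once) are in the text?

0

Frequencies: hold:4, do:3, white:3, no:2, doctor:2
Hapax (freq=1): (none)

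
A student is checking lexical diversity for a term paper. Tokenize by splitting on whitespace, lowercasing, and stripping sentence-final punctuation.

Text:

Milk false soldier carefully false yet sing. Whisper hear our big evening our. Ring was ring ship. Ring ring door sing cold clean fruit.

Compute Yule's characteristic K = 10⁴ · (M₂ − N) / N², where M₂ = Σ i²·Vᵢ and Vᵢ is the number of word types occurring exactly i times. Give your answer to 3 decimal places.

312.500

Frequencies: ring:4, false:2, sing:2, our:2, milk:1, soldier:1, carefully:1, yet:1, whisper:1, hear:1, big:1, evening:1, was:1, ship:1, door:1, cold:1, clean:1, fruit:1
N = 24. Frequency spectrum: V_1=14, V_2=3, V_4=1
M₂ = 1²·14 + 2²·3 + 4²·1 = 42
K = 10000 × (42 − 24) / 24² = 312.500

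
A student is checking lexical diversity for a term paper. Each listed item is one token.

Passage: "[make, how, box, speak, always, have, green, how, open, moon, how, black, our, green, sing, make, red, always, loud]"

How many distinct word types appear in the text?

Distinct types: {always, black, box, green, have, how, loud, make, moon, open, our, red, sing, speak}
V = 14

14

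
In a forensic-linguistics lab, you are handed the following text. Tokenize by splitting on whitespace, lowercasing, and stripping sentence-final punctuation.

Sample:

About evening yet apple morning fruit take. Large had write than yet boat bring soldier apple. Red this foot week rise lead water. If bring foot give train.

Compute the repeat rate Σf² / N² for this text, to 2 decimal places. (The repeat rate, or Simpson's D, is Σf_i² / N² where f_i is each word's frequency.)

0.05

Frequencies: yet:2, apple:2, bring:2, foot:2, about:1, evening:1, morning:1, fruit:1, take:1, large:1, had:1, write:1, than:1, boat:1, soldier:1, red:1, this:1, week:1, rise:1, lead:1, … (4 more, each freq 1)
Σf² = 36; N² = 784
Repeat rate = 36 / 784 = 0.05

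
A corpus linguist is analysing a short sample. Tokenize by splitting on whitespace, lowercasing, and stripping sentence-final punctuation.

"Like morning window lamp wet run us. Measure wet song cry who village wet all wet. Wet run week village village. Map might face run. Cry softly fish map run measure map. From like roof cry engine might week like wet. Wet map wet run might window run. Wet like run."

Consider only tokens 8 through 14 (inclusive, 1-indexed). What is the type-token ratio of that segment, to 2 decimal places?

0.86

Segment tokens 8–14: measure, wet, song, cry, who, village, wet
Segment N = 7, segment V = 6.
TTR = 6 / 7 = 0.86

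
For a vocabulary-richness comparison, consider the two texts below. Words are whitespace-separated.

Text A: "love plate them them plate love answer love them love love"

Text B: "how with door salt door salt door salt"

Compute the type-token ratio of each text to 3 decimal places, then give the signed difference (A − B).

TTR(A) = 4/11 = 0.364
TTR(B) = 4/8 = 0.500
Difference = 0.364 − 0.500 = -0.136

-0.136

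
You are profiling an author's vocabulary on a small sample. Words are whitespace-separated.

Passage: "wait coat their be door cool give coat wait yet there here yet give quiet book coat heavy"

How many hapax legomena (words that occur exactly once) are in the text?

Frequencies: coat:3, wait:2, give:2, yet:2, their:1, be:1, door:1, cool:1, there:1, here:1, quiet:1, book:1, heavy:1
Hapax (freq=1): be, book, cool, door, heavy, here, quiet, their, there

9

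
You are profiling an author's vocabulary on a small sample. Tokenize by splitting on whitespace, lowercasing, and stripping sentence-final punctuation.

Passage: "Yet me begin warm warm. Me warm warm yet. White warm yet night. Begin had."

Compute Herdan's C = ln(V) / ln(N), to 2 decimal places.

N = 15, V = 7.
ln(V) = 1.945910, ln(N) = 2.708050
C = 1.945910 / 2.708050 = 0.72

0.72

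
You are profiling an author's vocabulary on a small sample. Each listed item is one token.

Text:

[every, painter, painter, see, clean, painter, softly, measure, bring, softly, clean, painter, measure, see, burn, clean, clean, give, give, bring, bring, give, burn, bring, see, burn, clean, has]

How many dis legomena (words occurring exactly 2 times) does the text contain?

2

Frequencies: clean:5, painter:4, bring:4, see:3, burn:3, give:3, softly:2, measure:2, every:1, has:1
Words with frequency 2: measure, softly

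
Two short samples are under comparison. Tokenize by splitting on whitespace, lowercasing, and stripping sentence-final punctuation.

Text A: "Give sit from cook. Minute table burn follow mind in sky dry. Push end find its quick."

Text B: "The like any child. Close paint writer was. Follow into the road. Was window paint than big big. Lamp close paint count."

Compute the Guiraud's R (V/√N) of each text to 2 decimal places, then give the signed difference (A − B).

0.71

A: V=17, N=17, R=4.12
B: V=16, N=22, R=3.41
Difference = 4.12 − 3.41 = 0.71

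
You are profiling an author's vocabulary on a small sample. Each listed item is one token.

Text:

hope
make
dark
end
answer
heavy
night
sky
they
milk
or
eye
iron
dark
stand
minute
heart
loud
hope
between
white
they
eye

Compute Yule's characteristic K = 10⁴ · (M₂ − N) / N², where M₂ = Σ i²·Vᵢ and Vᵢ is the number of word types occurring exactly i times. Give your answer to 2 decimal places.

Frequencies: hope:2, dark:2, they:2, eye:2, make:1, end:1, answer:1, heavy:1, night:1, sky:1, milk:1, or:1, iron:1, stand:1, minute:1, heart:1, loud:1, between:1, white:1
N = 23. Frequency spectrum: V_1=15, V_2=4
M₂ = 1²·15 + 2²·4 = 31
K = 10000 × (31 − 23) / 23² = 151.23

151.23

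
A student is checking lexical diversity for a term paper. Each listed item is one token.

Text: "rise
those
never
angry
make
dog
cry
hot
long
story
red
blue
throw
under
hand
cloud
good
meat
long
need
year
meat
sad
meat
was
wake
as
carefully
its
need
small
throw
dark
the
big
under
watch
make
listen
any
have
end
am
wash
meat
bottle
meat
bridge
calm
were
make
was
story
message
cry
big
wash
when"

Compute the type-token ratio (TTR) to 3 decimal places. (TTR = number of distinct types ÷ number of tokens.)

0.741

N = 58 tokens, V = 43 types.
TTR = V / N = 43 / 58 = 0.741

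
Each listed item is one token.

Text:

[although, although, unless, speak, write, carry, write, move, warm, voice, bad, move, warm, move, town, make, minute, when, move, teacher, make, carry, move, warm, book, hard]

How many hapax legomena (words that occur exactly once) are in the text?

10

Frequencies: move:5, warm:3, although:2, write:2, carry:2, make:2, unless:1, speak:1, voice:1, bad:1, town:1, minute:1, when:1, teacher:1, book:1, hard:1
Hapax (freq=1): bad, book, hard, minute, speak, teacher, town, unless, voice, when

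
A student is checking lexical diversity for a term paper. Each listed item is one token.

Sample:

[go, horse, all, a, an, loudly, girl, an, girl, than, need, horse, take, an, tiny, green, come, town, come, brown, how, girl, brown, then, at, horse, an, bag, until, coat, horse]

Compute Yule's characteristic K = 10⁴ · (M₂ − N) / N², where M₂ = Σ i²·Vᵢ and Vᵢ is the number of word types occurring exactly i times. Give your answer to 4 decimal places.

Frequencies: horse:4, an:4, girl:3, come:2, brown:2, go:1, all:1, a:1, loudly:1, than:1, need:1, take:1, tiny:1, green:1, town:1, how:1, then:1, at:1, bag:1, until:1, … (1 more, each freq 1)
N = 31. Frequency spectrum: V_1=16, V_2=2, V_3=1, V_4=2
M₂ = 1²·16 + 2²·2 + 3²·1 + 4²·2 = 65
K = 10000 × (65 − 31) / 31² = 353.7981

353.7981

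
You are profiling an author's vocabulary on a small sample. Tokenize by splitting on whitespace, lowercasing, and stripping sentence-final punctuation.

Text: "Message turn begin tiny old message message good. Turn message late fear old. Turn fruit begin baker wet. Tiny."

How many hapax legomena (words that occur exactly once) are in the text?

6

Frequencies: message:4, turn:3, begin:2, tiny:2, old:2, good:1, late:1, fear:1, fruit:1, baker:1, wet:1
Hapax (freq=1): baker, fear, fruit, good, late, wet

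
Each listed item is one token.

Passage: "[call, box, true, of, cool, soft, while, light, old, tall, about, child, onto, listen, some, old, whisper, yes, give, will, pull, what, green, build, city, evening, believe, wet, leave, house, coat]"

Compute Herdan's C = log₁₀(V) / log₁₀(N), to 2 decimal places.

0.99

N = 31, V = 30.
log₁₀(V) = 1.477121, log₁₀(N) = 1.491362
C = 1.477121 / 1.491362 = 0.99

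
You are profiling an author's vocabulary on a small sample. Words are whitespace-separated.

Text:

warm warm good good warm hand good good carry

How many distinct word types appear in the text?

4

Distinct types: {carry, good, hand, warm}
V = 4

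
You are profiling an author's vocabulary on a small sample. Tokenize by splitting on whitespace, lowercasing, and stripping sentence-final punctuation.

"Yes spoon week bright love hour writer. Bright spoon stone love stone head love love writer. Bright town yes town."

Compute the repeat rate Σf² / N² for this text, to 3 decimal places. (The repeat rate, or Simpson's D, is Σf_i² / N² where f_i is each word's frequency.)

Frequencies: love:4, bright:3, yes:2, spoon:2, writer:2, stone:2, town:2, week:1, hour:1, head:1
Σf² = 48; N² = 400
Repeat rate = 48 / 400 = 0.120

0.120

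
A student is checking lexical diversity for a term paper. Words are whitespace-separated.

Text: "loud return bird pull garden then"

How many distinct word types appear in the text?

Distinct types: {bird, garden, loud, pull, return, then}
V = 6

6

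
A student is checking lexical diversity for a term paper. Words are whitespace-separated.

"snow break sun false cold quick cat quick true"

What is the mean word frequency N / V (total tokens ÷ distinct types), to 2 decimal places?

1.13

N = 9 tokens, V = 8 types.
Mean frequency = N / V = 9 / 8 = 1.13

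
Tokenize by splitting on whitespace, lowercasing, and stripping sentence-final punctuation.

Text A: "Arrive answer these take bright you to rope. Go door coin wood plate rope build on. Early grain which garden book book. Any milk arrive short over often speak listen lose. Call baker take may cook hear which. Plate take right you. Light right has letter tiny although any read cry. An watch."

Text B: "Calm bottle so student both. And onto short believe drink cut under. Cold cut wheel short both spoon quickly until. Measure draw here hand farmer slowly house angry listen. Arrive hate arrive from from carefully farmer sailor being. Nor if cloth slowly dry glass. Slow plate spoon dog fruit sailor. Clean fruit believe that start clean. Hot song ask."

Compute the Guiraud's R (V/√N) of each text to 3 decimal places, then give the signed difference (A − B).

A: V=43, N=53, R=5.907
B: V=47, N=59, R=6.119
Difference = 5.907 − 6.119 = -0.212

-0.212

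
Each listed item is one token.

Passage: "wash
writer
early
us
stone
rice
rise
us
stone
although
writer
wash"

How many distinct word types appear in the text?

8

Distinct types: {although, early, rice, rise, stone, us, wash, writer}
V = 8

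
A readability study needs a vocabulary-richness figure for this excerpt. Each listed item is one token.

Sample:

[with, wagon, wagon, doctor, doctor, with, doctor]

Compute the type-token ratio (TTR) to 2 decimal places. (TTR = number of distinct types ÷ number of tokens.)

0.43

N = 7 tokens, V = 3 types.
TTR = V / N = 3 / 7 = 0.43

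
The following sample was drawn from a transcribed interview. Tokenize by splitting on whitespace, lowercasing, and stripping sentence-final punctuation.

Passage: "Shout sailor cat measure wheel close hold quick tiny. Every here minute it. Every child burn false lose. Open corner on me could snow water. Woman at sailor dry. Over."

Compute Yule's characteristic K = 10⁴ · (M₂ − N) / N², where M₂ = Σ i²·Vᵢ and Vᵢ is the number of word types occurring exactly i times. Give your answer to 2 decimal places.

44.44

Frequencies: sailor:2, every:2, shout:1, cat:1, measure:1, wheel:1, close:1, hold:1, quick:1, tiny:1, here:1, minute:1, it:1, child:1, burn:1, false:1, lose:1, open:1, corner:1, on:1, … (8 more, each freq 1)
N = 30. Frequency spectrum: V_1=26, V_2=2
M₂ = 1²·26 + 2²·2 = 34
K = 10000 × (34 − 30) / 30² = 44.44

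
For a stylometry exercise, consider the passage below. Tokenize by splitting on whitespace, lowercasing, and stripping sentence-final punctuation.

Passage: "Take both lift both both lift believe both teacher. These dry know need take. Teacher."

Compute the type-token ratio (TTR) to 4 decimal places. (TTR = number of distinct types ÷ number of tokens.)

0.6000

N = 15 tokens, V = 9 types.
TTR = V / N = 9 / 15 = 0.6000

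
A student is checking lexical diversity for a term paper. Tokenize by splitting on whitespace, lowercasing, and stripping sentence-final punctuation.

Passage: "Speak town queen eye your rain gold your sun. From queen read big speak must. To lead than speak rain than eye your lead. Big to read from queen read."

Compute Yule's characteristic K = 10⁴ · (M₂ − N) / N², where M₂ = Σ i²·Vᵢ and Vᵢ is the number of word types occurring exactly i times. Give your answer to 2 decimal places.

Frequencies: speak:3, queen:3, your:3, read:3, eye:2, rain:2, from:2, big:2, to:2, lead:2, than:2, town:1, gold:1, sun:1, must:1
N = 30. Frequency spectrum: V_1=4, V_2=7, V_3=4
M₂ = 1²·4 + 2²·7 + 3²·4 = 68
K = 10000 × (68 − 30) / 30² = 422.22

422.22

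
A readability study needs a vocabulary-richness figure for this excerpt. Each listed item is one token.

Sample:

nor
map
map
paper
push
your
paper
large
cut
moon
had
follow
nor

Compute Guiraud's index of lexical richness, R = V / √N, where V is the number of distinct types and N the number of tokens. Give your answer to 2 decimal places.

N = 13, V = 10.
√N = 3.605551
R = 10 / 3.605551 = 2.77

2.77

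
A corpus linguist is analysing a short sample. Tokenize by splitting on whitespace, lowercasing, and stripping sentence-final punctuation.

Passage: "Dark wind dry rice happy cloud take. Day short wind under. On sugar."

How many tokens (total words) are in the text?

Tokens: dark, wind, dry, rice, happy, cloud, take, day, short, wind, under, on, sugar
N = 13

13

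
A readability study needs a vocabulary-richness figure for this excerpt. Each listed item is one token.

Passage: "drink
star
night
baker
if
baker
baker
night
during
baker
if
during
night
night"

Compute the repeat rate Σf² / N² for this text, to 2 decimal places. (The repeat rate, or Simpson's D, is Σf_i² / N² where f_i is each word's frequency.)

0.21

Frequencies: night:4, baker:4, if:2, during:2, drink:1, star:1
Σf² = 42; N² = 196
Repeat rate = 42 / 196 = 0.21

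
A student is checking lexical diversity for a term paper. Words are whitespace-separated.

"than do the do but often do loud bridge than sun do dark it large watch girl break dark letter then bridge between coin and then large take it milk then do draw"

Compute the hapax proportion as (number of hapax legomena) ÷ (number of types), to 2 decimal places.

Frequencies: do:5, then:3, than:2, bridge:2, dark:2, it:2, large:2, the:1, but:1, often:1, loud:1, sun:1, watch:1, girl:1, break:1, letter:1, between:1, coin:1, and:1, take:1, … (2 more, each freq 1)
Hapax count = 15; type count = 22.
Ratio = 15 / 22 = 0.68

0.68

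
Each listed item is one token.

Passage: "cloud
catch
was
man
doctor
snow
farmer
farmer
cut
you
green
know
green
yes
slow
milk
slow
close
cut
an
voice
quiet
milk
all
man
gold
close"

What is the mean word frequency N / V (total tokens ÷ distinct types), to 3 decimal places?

N = 27 tokens, V = 20 types.
Mean frequency = N / V = 27 / 20 = 1.350

1.350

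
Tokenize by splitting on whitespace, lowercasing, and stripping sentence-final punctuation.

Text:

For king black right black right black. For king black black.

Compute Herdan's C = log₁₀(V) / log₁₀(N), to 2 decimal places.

0.58

N = 11, V = 4.
log₁₀(V) = 0.602060, log₁₀(N) = 1.041393
C = 0.602060 / 1.041393 = 0.58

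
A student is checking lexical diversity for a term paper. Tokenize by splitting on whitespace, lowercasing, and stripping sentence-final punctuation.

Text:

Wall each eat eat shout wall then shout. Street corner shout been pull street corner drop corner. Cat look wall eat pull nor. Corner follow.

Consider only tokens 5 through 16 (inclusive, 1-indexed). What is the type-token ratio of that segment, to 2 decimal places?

0.67

Segment tokens 5–16: shout, wall, then, shout, street, corner, shout, been, pull, street, corner, drop
Segment N = 12, segment V = 8.
TTR = 8 / 12 = 0.67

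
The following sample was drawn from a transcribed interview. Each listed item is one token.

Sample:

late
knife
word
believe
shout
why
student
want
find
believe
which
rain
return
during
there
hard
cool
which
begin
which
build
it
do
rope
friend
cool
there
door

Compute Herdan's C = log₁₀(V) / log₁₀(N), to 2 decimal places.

N = 28, V = 23.
log₁₀(V) = 1.361728, log₁₀(N) = 1.447158
C = 1.361728 / 1.447158 = 0.94

0.94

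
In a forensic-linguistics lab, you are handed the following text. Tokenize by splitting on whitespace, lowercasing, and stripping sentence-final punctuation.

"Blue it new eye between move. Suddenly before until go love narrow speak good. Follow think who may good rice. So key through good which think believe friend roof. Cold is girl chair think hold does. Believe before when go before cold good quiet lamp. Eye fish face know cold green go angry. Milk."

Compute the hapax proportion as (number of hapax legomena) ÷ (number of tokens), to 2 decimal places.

0.63

Frequencies: good:4, before:3, go:3, think:3, cold:3, eye:2, believe:2, blue:1, it:1, new:1, between:1, move:1, suddenly:1, until:1, love:1, narrow:1, speak:1, follow:1, who:1, may:1, … (21 more, each freq 1)
Hapax count = 34; token count = 54.
Ratio = 34 / 54 = 0.63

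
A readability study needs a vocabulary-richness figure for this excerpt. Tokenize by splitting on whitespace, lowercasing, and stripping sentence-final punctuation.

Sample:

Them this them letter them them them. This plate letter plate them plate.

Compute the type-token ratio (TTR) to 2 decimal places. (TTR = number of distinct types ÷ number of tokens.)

N = 13 tokens, V = 4 types.
TTR = V / N = 4 / 13 = 0.31

0.31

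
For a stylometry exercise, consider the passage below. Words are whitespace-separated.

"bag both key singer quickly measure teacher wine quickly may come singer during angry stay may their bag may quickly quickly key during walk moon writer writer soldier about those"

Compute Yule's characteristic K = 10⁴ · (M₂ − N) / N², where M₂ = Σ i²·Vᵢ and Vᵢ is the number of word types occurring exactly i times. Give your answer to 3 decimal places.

311.111

Frequencies: quickly:4, may:3, bag:2, key:2, singer:2, during:2, writer:2, both:1, measure:1, teacher:1, wine:1, come:1, angry:1, stay:1, their:1, walk:1, moon:1, soldier:1, about:1, those:1
N = 30. Frequency spectrum: V_1=13, V_2=5, V_3=1, V_4=1
M₂ = 1²·13 + 2²·5 + 3²·1 + 4²·1 = 58
K = 10000 × (58 − 30) / 30² = 311.111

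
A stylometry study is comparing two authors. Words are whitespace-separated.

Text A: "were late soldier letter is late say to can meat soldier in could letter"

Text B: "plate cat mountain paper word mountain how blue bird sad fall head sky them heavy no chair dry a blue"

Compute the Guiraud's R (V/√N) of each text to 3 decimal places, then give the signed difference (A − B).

A: V=11, N=14, R=2.940
B: V=18, N=20, R=4.025
Difference = 2.940 − 4.025 = -1.085

-1.085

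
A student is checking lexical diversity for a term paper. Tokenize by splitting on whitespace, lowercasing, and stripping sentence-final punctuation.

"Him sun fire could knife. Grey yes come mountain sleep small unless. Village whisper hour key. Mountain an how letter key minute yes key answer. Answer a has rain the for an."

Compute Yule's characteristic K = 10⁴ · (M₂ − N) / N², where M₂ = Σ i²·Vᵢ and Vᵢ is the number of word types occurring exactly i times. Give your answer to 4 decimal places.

Frequencies: key:3, yes:2, mountain:2, an:2, answer:2, him:1, sun:1, fire:1, could:1, knife:1, grey:1, come:1, sleep:1, small:1, unless:1, village:1, whisper:1, hour:1, how:1, letter:1, … (6 more, each freq 1)
N = 32. Frequency spectrum: V_1=21, V_2=4, V_3=1
M₂ = 1²·21 + 2²·4 + 3²·1 = 46
K = 10000 × (46 − 32) / 32² = 136.7188

136.7188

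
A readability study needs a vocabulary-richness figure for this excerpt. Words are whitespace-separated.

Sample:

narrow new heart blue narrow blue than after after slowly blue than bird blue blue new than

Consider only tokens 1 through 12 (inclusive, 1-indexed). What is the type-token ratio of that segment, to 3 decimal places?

Segment tokens 1–12: narrow, new, heart, blue, narrow, blue, than, after, after, slowly, blue, than
Segment N = 12, segment V = 7.
TTR = 7 / 12 = 0.583

0.583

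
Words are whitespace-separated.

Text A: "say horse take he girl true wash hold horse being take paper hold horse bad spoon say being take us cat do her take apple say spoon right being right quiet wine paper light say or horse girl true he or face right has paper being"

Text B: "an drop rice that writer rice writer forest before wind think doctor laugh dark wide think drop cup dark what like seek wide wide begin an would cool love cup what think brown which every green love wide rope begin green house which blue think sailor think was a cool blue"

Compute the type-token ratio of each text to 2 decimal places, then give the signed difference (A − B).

-0.09

TTR(A) = 24/46 = 0.52
TTR(B) = 31/51 = 0.61
Difference = 0.52 − 0.61 = -0.09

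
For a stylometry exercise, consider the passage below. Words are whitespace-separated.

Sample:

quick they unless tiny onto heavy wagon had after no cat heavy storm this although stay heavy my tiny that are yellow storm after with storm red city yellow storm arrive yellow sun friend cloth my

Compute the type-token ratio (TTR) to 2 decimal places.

0.72

N = 36 tokens, V = 26 types.
TTR = V / N = 26 / 36 = 0.72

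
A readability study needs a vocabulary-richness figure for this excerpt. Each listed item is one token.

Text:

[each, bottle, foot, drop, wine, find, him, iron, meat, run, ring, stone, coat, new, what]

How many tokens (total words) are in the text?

15

Tokens: each, bottle, foot, drop, wine, find, him, iron, meat, run, ring, stone, coat, new, what
N = 15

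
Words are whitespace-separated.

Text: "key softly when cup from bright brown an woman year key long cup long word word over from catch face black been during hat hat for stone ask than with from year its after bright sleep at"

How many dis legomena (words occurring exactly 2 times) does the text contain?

7

Frequencies: from:3, key:2, cup:2, bright:2, year:2, long:2, word:2, hat:2, softly:1, when:1, brown:1, an:1, woman:1, over:1, catch:1, face:1, black:1, been:1, during:1, for:1, … (8 more, each freq 1)
Words with frequency 2: bright, cup, hat, key, long, word, year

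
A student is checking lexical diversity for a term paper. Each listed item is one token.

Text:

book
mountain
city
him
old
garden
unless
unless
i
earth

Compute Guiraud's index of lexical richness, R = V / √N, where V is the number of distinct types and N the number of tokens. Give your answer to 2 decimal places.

2.85

N = 10, V = 9.
√N = 3.162278
R = 9 / 3.162278 = 2.85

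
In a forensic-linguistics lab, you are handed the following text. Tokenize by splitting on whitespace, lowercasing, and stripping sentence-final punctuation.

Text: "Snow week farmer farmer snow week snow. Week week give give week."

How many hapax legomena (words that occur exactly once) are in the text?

Frequencies: week:5, snow:3, farmer:2, give:2
Hapax (freq=1): (none)

0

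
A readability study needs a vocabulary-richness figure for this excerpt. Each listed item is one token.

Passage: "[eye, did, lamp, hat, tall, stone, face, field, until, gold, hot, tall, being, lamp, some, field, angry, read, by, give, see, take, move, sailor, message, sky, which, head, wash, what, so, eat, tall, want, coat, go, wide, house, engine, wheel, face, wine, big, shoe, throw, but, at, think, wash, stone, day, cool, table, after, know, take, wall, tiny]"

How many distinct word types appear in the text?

50

Distinct types: {after, angry, at, being, big, but, by, coat, cool, day, did, eat, engine, eye, face, field, give, go, gold, hat, head, hot, house, know, lamp, message, move, read, sailor, see, shoe, sky, so, some, stone, table, take, tall, think, throw, tiny, until, wall, want, wash, what, wheel, which, wide, wine}
V = 50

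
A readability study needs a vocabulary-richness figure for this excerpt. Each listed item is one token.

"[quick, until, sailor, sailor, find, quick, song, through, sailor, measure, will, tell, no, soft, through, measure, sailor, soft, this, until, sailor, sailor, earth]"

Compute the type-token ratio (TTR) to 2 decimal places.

N = 23 tokens, V = 13 types.
TTR = V / N = 13 / 23 = 0.57

0.57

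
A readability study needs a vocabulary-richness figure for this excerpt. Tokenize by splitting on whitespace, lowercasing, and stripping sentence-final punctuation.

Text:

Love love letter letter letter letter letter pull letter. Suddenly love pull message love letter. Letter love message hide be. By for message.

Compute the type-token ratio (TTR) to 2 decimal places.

N = 23 tokens, V = 9 types.
TTR = V / N = 9 / 23 = 0.39

0.39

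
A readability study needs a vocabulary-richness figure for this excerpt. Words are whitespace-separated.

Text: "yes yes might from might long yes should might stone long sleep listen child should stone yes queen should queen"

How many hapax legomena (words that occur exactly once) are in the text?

4

Frequencies: yes:4, might:3, should:3, long:2, stone:2, queen:2, from:1, sleep:1, listen:1, child:1
Hapax (freq=1): child, from, listen, sleep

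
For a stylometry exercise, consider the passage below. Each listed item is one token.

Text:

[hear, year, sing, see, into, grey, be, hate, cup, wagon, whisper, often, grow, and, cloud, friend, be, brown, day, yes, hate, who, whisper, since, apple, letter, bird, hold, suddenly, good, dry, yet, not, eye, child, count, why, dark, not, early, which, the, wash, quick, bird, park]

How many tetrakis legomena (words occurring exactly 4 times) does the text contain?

Frequencies: be:2, hate:2, whisper:2, bird:2, not:2, hear:1, year:1, sing:1, see:1, into:1, grey:1, cup:1, wagon:1, often:1, grow:1, and:1, cloud:1, friend:1, brown:1, day:1, … (21 more, each freq 1)
Words with frequency 4: (none)

0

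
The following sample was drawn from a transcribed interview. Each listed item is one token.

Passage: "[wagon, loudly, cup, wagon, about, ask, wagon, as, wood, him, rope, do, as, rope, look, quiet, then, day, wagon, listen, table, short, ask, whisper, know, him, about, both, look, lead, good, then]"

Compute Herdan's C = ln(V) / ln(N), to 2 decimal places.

0.89

N = 32, V = 22.
ln(V) = 3.091042, ln(N) = 3.465736
C = 3.091042 / 3.465736 = 0.89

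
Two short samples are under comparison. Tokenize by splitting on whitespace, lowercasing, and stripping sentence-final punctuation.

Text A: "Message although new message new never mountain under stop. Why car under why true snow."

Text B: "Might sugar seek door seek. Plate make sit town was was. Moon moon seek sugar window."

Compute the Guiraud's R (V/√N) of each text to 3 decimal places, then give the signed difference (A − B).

A: V=11, N=15, R=2.840
B: V=11, N=16, R=2.750
Difference = 2.840 − 2.750 = 0.090

0.090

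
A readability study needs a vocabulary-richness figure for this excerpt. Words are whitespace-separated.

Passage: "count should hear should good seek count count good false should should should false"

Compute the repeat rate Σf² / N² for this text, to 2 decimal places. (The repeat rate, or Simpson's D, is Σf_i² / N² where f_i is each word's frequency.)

Frequencies: should:5, count:3, good:2, false:2, hear:1, seek:1
Σf² = 44; N² = 196
Repeat rate = 44 / 196 = 0.22

0.22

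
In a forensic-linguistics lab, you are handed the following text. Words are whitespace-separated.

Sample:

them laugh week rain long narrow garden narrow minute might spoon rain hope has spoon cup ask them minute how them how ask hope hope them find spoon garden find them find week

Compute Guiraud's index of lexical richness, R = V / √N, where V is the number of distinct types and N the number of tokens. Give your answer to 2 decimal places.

N = 33, V = 16.
√N = 5.744563
R = 16 / 5.744563 = 2.79

2.79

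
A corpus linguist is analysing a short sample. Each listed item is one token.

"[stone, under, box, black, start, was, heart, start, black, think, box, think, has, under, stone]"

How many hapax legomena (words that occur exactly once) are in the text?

Frequencies: stone:2, under:2, box:2, black:2, start:2, think:2, was:1, heart:1, has:1
Hapax (freq=1): has, heart, was

3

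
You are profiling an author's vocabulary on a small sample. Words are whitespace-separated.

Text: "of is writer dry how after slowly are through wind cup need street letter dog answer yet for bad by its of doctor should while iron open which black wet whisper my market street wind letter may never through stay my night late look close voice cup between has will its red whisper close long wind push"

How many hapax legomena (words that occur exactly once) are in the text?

36

Frequencies: wind:3, of:2, through:2, cup:2, street:2, letter:2, its:2, whisper:2, my:2, close:2, is:1, writer:1, dry:1, how:1, after:1, slowly:1, are:1, need:1, dog:1, answer:1, … (26 more, each freq 1)
Hapax (freq=1): after, answer, are, bad, between, black, by, doctor, dog, dry, for, has, how, iron, is, late, long, look, market, may, need, never, night, open, push, red, should, slowly, stay, voice, wet, which, while, will, writer, yet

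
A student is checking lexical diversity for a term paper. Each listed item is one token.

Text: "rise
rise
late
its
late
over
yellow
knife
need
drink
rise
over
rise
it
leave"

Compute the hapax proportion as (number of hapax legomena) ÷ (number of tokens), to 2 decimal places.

Frequencies: rise:4, late:2, over:2, its:1, yellow:1, knife:1, need:1, drink:1, it:1, leave:1
Hapax count = 7; token count = 15.
Ratio = 7 / 15 = 0.47

0.47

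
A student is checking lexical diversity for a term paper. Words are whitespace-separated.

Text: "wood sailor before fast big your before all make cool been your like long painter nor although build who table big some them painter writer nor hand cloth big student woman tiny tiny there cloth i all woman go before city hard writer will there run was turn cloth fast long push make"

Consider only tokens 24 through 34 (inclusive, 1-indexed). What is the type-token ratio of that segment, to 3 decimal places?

0.909

Segment tokens 24–34: painter, writer, nor, hand, cloth, big, student, woman, tiny, tiny, there
Segment N = 11, segment V = 10.
TTR = 10 / 11 = 0.909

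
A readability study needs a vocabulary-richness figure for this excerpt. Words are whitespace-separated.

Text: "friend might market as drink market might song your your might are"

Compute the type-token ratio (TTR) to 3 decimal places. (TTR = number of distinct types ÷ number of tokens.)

N = 12 tokens, V = 8 types.
TTR = V / N = 8 / 12 = 0.667

0.667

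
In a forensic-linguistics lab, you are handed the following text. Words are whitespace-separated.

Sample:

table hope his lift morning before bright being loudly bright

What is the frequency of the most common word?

Frequencies: bright:2, table:1, hope:1, his:1, lift:1, morning:1, before:1, being:1, loudly:1
Most common: 'bright' with frequency 2.

2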